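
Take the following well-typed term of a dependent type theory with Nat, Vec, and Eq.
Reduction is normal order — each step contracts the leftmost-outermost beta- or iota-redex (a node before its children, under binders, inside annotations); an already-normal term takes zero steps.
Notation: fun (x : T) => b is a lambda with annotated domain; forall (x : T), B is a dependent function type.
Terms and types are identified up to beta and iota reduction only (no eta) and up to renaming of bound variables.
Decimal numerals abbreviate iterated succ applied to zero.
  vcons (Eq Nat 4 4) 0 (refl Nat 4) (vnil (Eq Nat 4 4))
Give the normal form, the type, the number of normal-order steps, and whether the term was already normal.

reduced normal form:
  vcons (Eq Nat 4 4) 0 (refl Nat 4) (vnil (Eq Nat 4 4))
type:
  Vec (Eq Nat 4 4) 1
reduction steps (normal order): 0
term was already normal: yes


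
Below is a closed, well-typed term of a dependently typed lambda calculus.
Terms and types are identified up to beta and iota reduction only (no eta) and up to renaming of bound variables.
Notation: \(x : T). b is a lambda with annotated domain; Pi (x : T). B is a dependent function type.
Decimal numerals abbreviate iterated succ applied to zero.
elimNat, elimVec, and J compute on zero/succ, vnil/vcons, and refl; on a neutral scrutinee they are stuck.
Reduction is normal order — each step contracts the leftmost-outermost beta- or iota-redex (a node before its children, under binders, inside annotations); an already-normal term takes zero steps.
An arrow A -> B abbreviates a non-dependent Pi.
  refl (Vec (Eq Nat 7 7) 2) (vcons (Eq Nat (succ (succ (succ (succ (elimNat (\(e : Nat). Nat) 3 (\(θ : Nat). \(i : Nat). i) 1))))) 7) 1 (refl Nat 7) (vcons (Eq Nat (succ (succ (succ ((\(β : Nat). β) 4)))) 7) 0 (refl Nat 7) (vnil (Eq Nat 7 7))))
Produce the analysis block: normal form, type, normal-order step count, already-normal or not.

reduced normal form:
  refl (Vec (Eq Nat 7 7) 2) (vcons (Eq Nat 7 7) 1 (refl Nat 7) (vcons (Eq Nat 7 7) 0 (refl Nat 7) (vnil (Eq Nat 7 7))))
the term's type:
  Eq (Vec (Eq Nat 7 7) 2) (vcons (Eq Nat 7 7) 1 (refl Nat 7) (vcons (Eq Nat 7 7) 0 (refl Nat 7) (vnil (Eq Nat 7 7)))) (vcons (Eq Nat 7 7) 1 (refl Nat 7) (vcons (Eq Nat 7 7) 0 (refl Nat 7) (vnil (Eq Nat 7 7))))
normal-order step count: 5
started in normal form: no
first contracted redex: an elimNat iota-redex


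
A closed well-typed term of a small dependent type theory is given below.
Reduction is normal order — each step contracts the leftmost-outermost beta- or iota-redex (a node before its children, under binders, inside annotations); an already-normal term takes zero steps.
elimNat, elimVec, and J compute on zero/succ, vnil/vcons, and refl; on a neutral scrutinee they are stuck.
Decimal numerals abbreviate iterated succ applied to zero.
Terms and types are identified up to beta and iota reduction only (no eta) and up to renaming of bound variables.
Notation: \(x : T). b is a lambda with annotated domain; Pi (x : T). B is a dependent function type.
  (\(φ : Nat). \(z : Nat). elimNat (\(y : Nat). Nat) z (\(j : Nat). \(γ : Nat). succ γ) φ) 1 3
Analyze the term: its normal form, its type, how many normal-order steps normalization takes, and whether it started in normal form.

reduced normal form:
  4
inferred type:
  Nat
reduction steps (normal order): 6
already normal: no
first redex: a beta-redex


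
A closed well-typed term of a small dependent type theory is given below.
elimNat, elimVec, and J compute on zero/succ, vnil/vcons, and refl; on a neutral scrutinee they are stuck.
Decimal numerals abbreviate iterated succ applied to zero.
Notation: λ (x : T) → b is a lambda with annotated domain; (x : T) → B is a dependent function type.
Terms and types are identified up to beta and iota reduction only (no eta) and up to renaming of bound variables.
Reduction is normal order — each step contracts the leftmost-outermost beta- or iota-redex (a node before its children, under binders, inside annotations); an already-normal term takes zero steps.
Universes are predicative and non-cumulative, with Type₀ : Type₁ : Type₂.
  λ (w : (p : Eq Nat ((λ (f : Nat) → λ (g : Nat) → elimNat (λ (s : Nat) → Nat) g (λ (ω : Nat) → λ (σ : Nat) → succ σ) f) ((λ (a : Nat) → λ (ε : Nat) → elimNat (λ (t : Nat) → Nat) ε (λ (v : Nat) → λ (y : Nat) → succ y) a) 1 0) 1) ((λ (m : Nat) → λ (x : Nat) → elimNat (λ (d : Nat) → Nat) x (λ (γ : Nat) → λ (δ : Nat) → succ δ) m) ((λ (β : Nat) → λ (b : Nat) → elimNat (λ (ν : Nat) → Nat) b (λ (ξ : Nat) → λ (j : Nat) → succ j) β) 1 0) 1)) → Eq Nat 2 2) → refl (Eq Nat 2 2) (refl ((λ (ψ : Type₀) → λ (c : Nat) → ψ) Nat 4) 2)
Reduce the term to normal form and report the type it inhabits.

resulting normal form:
  λ (w : (p : Eq Nat 2 2) → Eq Nat 2 2) → refl (Eq Nat 2 2) (refl Nat 2)
inferred type:
  (w : (p : Eq Nat 2 2) → Eq Nat 2 2) → Eq (Eq Nat 2 2) (refl Nat 2) (refl Nat 2)
observation: 26 normal-order steps separate the term from its normal form.


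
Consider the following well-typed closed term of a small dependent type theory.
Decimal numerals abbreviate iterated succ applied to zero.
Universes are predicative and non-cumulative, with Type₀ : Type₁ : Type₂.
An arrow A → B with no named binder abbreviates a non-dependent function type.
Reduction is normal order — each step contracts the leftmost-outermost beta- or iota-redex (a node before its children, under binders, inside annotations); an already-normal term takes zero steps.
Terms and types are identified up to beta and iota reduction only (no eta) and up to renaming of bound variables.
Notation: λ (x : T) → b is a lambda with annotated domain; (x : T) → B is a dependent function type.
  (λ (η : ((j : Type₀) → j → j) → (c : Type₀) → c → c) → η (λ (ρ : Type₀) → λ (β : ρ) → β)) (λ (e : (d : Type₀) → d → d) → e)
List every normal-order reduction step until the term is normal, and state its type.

normal-order reduction:
  (λ (η : ((j : Type₀) → j → j) → (c : Type₀) → c → c) → η (λ (ρ : Type₀) → λ (β : ρ) → β)) (λ (e : (d : Type₀) → d → d) → e)
  ~> (λ (η : (j : Type₀) → j → j) → η) (λ (c : Type₀) → λ (ρ : c) → ρ)
  ~> λ (η : Type₀) → λ (j : η) → j
the term's type:
  (η : Type₀) → η → η


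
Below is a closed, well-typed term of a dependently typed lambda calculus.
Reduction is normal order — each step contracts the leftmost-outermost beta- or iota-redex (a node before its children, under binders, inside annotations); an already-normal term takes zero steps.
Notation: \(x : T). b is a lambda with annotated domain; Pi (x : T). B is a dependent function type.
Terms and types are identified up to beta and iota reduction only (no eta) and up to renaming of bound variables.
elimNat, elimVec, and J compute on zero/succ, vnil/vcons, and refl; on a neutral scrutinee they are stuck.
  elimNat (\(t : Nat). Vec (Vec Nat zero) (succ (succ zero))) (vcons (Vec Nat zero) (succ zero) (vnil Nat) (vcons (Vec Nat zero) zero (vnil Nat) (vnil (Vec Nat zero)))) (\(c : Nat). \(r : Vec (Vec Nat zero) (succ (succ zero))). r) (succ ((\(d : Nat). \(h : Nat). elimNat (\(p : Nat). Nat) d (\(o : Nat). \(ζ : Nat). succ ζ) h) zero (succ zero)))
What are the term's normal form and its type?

reduced normal form:
  vcons (Vec Nat zero) (succ zero) (vnil Nat) (vcons (Vec Nat zero) zero (vnil Nat) (vnil (Vec Nat zero)))
inferred type:
  Vec (Vec Nat zero) (succ (succ zero))


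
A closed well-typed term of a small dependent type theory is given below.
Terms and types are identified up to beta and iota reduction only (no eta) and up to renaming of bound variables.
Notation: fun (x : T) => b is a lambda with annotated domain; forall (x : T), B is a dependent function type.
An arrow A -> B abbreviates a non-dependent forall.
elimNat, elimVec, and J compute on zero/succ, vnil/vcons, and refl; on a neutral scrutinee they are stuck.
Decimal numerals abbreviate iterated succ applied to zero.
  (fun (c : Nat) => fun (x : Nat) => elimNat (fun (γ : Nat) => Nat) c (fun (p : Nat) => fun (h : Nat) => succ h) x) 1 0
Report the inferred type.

type:
  Nat


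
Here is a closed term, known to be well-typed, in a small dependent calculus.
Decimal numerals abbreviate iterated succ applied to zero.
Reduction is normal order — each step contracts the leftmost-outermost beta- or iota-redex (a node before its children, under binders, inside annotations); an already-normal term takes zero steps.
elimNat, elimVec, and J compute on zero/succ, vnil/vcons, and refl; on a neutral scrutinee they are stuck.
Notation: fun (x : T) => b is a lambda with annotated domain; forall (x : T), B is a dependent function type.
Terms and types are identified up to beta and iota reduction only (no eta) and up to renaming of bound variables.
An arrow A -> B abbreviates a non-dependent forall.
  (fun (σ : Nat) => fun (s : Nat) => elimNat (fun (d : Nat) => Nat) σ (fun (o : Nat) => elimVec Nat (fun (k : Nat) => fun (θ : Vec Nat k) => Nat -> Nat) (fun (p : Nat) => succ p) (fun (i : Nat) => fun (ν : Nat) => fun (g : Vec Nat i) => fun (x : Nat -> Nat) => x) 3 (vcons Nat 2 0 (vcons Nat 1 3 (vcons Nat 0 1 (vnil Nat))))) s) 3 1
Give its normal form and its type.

resulting normal form:
  4
type:
  Nat


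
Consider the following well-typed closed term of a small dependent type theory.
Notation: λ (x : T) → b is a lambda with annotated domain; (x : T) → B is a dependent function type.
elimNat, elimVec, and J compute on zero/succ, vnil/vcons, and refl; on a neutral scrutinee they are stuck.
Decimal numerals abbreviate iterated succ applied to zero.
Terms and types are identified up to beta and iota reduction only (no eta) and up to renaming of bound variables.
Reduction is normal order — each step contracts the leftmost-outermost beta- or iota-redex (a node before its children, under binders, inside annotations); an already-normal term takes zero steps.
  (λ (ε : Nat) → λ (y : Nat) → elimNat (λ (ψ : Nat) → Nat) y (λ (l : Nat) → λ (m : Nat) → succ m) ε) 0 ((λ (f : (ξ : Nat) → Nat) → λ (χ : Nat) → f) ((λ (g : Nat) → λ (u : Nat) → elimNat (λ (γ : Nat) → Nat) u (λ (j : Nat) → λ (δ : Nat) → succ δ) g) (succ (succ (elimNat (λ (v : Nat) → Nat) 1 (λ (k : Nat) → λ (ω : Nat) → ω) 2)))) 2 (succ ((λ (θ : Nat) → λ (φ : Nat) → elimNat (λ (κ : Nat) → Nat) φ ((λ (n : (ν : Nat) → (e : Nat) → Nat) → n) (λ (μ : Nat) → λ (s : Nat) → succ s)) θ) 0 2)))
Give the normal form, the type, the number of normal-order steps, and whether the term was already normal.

resulting normal form:
  6
type:
  Nat
steps to reach normal form (normal order): 27
term was already normal: no
first contracted redex: a beta-redex


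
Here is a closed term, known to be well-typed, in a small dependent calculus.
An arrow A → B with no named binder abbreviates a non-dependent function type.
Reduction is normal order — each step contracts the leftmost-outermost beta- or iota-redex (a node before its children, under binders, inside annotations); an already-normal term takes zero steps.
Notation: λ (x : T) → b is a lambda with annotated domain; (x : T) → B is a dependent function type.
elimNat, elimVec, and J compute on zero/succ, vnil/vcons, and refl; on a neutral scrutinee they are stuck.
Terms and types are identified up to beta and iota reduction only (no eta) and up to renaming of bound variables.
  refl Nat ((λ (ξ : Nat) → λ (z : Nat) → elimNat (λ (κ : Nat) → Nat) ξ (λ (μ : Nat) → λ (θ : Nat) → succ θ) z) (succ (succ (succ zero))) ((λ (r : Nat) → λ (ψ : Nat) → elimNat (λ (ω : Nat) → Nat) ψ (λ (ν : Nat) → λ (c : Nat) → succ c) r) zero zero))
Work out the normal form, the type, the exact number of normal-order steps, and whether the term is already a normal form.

resulting normal form:
  refl Nat (succ (succ (succ zero)))
inferred type:
  Eq Nat (succ (succ (succ zero))) (succ (succ (succ zero)))
normal-order step count: 6
already normal: no
first contracted redex: a beta-redex


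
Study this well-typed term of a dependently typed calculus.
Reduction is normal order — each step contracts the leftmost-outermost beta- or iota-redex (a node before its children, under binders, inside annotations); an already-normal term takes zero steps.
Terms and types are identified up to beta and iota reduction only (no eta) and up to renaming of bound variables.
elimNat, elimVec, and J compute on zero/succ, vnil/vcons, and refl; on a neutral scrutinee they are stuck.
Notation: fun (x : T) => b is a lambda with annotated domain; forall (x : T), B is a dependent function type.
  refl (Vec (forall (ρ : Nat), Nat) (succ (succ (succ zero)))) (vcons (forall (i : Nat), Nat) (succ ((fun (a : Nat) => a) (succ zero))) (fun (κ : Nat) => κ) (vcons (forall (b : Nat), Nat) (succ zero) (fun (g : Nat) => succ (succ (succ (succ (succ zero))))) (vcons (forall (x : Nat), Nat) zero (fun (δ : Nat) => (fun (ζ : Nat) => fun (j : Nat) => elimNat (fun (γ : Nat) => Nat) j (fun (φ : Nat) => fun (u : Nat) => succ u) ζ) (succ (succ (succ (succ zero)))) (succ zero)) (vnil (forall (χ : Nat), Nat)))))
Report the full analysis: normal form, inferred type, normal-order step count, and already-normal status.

reduced normal form:
  refl (Vec (forall (ρ : Nat), Nat) (succ (succ (succ zero)))) (vcons (forall (i : Nat), Nat) (succ (succ zero)) (fun (a : Nat) => a) (vcons (forall (κ : Nat), Nat) (succ zero) (fun (b : Nat) => succ (succ (succ (succ (succ zero))))) (vcons (forall (g : Nat), Nat) zero (fun (x : Nat) => succ (succ (succ (succ (succ zero))))) (vnil (forall (δ : Nat), Nat)))))
inferred type:
  Eq (Vec (forall (ρ : Nat), Nat) (succ (succ (succ zero)))) (vcons (forall (i : Nat), Nat) (succ (succ zero)) (fun (a : Nat) => a) (vcons (forall (κ : Nat), Nat) (succ zero) (fun (b : Nat) => succ (succ (succ (succ (succ zero))))) (vcons (forall (g : Nat), Nat) zero (fun (x : Nat) => succ (succ (succ (succ (succ zero))))) (vnil (forall (δ : Nat), Nat))))) (vcons (forall (ζ : Nat), Nat) (succ (succ zero)) (fun (j : Nat) => j) (vcons (forall (γ : Nat), Nat) (succ zero) (fun (φ : Nat) => succ (succ (succ (succ (succ zero))))) (vcons (forall (u : Nat), Nat) zero (fun (χ : Nat) => succ (succ (succ (succ (succ zero))))) (vnil (forall (τ : Nat), Nat)))))
reduction steps (normal order): 16
started in normal form: no
first redex: a beta-redex


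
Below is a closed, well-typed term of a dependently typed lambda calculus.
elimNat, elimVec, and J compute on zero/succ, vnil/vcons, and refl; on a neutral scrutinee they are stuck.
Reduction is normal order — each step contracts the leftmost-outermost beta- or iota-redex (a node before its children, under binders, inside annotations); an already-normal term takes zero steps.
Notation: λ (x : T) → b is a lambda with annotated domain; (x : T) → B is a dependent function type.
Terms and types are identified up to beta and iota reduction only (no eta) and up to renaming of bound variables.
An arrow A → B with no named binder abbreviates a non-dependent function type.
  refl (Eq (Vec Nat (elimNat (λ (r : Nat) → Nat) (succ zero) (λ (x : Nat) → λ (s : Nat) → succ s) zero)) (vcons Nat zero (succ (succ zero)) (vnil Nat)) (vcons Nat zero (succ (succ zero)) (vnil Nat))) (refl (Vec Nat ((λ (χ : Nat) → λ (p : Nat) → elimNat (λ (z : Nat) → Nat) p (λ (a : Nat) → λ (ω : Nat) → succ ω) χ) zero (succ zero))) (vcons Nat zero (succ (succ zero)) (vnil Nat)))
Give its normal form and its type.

normal form:
  refl (Eq (Vec Nat (succ zero)) (vcons Nat zero (succ (succ zero)) (vnil Nat)) (vcons Nat zero (succ (succ zero)) (vnil Nat))) (refl (Vec Nat (succ zero)) (vcons Nat zero (succ (succ zero)) (vnil Nat)))
type:
  Eq (Eq (Vec Nat (succ zero)) (vcons Nat zero (succ (succ zero)) (vnil Nat)) (vcons Nat zero (succ (succ zero)) (vnil Nat))) (refl (Vec Nat (succ zero)) (vcons Nat zero (succ (succ zero)) (vnil Nat))) (refl (Vec Nat (succ zero)) (vcons Nat zero (succ (succ zero)) (vnil Nat)))


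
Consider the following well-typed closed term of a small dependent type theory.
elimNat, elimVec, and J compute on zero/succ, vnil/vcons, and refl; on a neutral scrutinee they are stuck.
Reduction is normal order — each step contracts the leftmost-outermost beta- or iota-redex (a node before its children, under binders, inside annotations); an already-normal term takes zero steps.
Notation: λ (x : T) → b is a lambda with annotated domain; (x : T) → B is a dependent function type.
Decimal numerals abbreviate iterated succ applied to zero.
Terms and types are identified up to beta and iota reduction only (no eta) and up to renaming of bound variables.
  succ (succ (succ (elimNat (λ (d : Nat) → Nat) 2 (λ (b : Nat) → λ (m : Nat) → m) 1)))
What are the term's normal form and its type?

normal form:
  5
inferred type:
  Nat
observation: the term reaches its normal form after 4 normal-order steps.


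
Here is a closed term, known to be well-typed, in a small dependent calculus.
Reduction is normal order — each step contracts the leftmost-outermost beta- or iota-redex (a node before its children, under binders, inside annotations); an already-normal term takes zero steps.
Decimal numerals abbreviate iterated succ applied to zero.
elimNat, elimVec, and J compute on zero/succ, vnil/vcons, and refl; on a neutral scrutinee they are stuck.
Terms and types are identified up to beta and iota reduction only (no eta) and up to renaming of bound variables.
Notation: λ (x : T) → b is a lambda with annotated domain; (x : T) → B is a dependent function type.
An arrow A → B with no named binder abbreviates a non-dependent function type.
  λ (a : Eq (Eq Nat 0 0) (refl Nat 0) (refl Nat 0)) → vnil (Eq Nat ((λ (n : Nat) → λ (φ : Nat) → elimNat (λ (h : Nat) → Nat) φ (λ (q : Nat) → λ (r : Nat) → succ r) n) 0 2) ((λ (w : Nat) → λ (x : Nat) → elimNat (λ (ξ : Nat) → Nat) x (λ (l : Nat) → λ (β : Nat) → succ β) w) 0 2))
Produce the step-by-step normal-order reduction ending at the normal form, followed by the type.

normal-order reduction:
  λ (a : Eq (Eq Nat 0 0) (refl Nat 0) (refl Nat 0)) → vnil (Eq Nat ((λ (n : Nat) → λ (φ : Nat) → elimNat (λ (h : Nat) → Nat) φ (λ (q : Nat) → λ (r : Nat) → succ r) n) 0 2) ((λ (w : Nat) → λ (x : Nat) → elimNat (λ (ξ : Nat) → Nat) x (λ (l : Nat) → λ (β : Nat) → succ β) w) 0 2))
  ~> λ (a : Eq (Eq Nat 0 0) (refl Nat 0) (refl Nat 0)) → vnil (Eq Nat ((λ (n : Nat) → elimNat (λ (φ : Nat) → Nat) n (λ (h : Nat) → λ (q : Nat) → succ q) 0) 2) ((λ (r : Nat) → λ (w : Nat) → elimNat (λ (x : Nat) → Nat) w (λ (ξ : Nat) → λ (l : Nat) → succ l) r) 0 2))
  ~> λ (a : Eq (Eq Nat 0 0) (refl Nat 0) (refl Nat 0)) → vnil (Eq Nat (elimNat (λ (n : Nat) → Nat) 2 (λ (φ : Nat) → λ (h : Nat) → succ h) 0) ((λ (q : Nat) → λ (r : Nat) → elimNat (λ (w : Nat) → Nat) r (λ (x : Nat) → λ (ξ : Nat) → succ ξ) q) 0 2))
  ~> λ (a : Eq (Eq Nat 0 0) (refl Nat 0) (refl Nat 0)) → vnil (Eq Nat 2 ((λ (n : Nat) → λ (φ : Nat) → elimNat (λ (h : Nat) → Nat) φ (λ (q : Nat) → λ (r : Nat) → succ r) n) 0 2))
  ~> λ (a : Eq (Eq Nat 0 0) (refl Nat 0) (refl Nat 0)) → vnil (Eq Nat 2 ((λ (n : Nat) → elimNat (λ (φ : Nat) → Nat) n (λ (h : Nat) → λ (q : Nat) → succ q) 0) 2))
  ~> λ (a : Eq (Eq Nat 0 0) (refl Nat 0) (refl Nat 0)) → vnil (Eq Nat 2 (elimNat (λ (n : Nat) → Nat) 2 (λ (φ : Nat) → λ (h : Nat) → succ h) 0))
  ~> λ (a : Eq (Eq Nat 0 0) (refl Nat 0) (refl Nat 0)) → vnil (Eq Nat 2 2)
inferred type:
  Eq (Eq Nat 0 0) (refl Nat 0) (refl Nat 0) → Vec (Eq Nat 2 2) 0


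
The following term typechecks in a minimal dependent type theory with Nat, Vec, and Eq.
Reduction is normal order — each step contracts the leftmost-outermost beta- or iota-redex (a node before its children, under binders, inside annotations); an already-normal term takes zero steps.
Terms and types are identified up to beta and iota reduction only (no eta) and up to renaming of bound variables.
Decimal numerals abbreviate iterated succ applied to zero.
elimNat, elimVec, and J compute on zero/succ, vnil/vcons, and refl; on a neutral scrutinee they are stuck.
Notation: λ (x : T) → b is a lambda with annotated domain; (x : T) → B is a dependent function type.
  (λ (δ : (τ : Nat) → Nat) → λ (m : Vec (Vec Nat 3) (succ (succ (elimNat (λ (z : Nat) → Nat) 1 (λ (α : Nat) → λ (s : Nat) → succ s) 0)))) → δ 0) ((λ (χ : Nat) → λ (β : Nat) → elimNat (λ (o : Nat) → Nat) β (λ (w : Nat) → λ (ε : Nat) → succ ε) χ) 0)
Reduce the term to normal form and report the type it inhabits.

resulting normal form:
  λ (δ : Vec (Vec Nat 3) 3) → 0
the term's type:
  (δ : Vec (Vec Nat 3) 3) → Nat
observation: 5 normal-order steps separate the term from its normal form.


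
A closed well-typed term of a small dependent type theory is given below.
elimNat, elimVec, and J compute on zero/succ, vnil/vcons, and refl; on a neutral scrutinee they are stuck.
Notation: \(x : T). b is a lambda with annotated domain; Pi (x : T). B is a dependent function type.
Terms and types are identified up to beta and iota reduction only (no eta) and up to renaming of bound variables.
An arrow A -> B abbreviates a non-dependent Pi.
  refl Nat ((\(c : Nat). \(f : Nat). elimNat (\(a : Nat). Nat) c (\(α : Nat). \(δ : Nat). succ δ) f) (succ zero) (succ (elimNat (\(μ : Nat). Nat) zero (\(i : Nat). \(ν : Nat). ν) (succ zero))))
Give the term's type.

inferred type:
  Eq Nat (succ (succ zero)) (succ (succ zero))


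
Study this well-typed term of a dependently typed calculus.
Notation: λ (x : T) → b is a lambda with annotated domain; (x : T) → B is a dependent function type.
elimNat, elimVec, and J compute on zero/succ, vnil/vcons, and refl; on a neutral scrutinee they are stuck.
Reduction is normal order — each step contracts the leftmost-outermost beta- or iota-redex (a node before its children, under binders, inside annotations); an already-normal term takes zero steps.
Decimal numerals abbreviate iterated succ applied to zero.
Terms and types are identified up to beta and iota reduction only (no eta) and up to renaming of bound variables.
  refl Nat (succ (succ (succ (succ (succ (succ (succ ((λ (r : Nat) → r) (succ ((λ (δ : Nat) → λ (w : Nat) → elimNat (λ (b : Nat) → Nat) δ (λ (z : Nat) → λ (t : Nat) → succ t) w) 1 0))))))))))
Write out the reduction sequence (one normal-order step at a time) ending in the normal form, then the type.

normal-order reduction:
  refl Nat (succ (succ (succ (succ (succ (succ (succ ((λ (r : Nat) → r) (succ ((λ (δ : Nat) → λ (w : Nat) → elimNat (λ (b : Nat) → Nat) δ (λ (z : Nat) → λ (t : Nat) → succ t) w) 1 0))))))))))
  ~> refl Nat (succ (succ (succ (succ (succ (succ (succ (succ ((λ (r : Nat) → λ (δ : Nat) → elimNat (λ (w : Nat) → Nat) r (λ (b : Nat) → λ (z : Nat) → succ z) δ) 1 0)))))))))
  ~> refl Nat (succ (succ (succ (succ (succ (succ (succ (succ ((λ (r : Nat) → elimNat (λ (δ : Nat) → Nat) 1 (λ (w : Nat) → λ (b : Nat) → succ b) r) 0)))))))))
  ~> refl Nat (succ (succ (succ (succ (succ (succ (succ (succ (elimNat (λ (r : Nat) → Nat) 1 (λ (δ : Nat) → λ (w : Nat) → succ w) 0)))))))))
  ~> refl Nat 9
the term's type:
  Eq Nat 9 9


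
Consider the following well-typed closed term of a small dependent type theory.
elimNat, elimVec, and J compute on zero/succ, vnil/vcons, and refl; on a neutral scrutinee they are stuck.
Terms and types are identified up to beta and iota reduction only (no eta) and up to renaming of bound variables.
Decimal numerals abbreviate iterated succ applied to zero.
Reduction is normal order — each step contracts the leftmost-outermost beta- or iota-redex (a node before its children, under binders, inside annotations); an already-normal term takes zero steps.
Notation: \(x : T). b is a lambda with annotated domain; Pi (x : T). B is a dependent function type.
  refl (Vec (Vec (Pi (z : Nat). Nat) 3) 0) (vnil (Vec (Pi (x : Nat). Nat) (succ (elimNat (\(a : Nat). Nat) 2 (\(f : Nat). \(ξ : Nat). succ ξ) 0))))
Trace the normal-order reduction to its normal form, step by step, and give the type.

reduction (normal order):
  refl (Vec (Vec (Pi (z : Nat). Nat) 3) 0) (vnil (Vec (Pi (x : Nat). Nat) (succ (elimNat (\(a : Nat). Nat) 2 (\(f : Nat). \(ξ : Nat). succ ξ) 0))))
  ~> refl (Vec (Vec (Pi (z : Nat). Nat) 3) 0) (vnil (Vec (Pi (x : Nat). Nat) 3))
the term's type:
  Eq (Vec (Vec (Pi (z : Nat). Nat) 3) 0) (vnil (Vec (Pi (x : Nat). Nat) 3)) (vnil (Vec (Pi (a : Nat). Nat) 3))


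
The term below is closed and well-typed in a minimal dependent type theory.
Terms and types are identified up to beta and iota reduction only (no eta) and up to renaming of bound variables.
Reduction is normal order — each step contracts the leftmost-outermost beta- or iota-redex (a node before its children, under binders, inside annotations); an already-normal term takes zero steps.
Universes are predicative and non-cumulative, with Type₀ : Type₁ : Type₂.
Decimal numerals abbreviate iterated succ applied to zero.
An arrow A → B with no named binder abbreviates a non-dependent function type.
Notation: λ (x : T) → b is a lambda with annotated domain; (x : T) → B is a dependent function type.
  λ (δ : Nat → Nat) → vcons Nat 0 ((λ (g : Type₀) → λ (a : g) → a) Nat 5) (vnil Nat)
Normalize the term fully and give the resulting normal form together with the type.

normal form:
  λ (δ : Nat → Nat) → vcons Nat 0 5 (vnil Nat)
the term's type:
  (Nat → Nat) → Vec Nat 1
observation: the first redex contracted is a beta-redex; the normal form is reached in 2 normal-order steps.


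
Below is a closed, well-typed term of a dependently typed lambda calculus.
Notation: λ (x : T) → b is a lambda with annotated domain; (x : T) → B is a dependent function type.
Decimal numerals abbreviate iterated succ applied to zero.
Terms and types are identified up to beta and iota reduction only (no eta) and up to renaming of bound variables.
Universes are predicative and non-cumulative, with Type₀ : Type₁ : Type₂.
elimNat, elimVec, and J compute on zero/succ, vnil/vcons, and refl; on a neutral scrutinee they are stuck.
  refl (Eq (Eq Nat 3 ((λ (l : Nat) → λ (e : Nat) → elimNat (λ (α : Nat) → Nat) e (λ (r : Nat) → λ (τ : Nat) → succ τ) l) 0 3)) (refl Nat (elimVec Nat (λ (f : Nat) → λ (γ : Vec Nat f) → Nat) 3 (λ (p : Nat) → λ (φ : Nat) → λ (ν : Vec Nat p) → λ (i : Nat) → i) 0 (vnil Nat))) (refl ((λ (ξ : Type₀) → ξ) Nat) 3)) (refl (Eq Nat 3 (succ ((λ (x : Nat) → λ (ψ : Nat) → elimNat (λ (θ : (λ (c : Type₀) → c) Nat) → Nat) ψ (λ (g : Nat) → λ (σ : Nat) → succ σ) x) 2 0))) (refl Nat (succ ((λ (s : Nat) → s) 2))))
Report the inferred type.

type:
  Eq (Eq (Eq Nat 3 3) (refl Nat 3) (refl Nat 3)) (refl (Eq Nat 3 3) (refl Nat 3)) (refl (Eq Nat 3 3) (refl Nat 3))


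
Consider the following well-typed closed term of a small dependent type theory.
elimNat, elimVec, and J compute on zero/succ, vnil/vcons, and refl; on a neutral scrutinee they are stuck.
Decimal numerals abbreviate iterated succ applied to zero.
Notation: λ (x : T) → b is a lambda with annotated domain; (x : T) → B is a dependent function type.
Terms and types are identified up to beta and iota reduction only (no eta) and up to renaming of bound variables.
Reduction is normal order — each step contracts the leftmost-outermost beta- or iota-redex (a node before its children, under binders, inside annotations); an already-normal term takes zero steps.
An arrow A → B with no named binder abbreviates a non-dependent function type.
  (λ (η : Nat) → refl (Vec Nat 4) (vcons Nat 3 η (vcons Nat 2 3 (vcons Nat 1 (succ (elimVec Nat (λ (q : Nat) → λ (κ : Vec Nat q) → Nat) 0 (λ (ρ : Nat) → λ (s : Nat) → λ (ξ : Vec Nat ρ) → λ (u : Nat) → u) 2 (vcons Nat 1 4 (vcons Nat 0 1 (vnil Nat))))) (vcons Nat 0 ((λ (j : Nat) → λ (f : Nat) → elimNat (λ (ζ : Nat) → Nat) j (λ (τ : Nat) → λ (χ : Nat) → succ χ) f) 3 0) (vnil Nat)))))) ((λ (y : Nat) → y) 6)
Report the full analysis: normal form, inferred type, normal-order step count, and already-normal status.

reduced normal form:
  refl (Vec Nat 4) (vcons Nat 3 6 (vcons Nat 2 3 (vcons Nat 1 1 (vcons Nat 0 3 (vnil Nat)))))
inferred type:
  Eq (Vec Nat 4) (vcons Nat 3 6 (vcons Nat 2 3 (vcons Nat 1 1 (vcons Nat 0 3 (vnil Nat))))) (vcons Nat 3 6 (vcons Nat 2 3 (vcons Nat 1 1 (vcons Nat 0 3 (vnil Nat)))))
normal-order step count: 16
term was already normal: no
first contracted redex: a beta-redex


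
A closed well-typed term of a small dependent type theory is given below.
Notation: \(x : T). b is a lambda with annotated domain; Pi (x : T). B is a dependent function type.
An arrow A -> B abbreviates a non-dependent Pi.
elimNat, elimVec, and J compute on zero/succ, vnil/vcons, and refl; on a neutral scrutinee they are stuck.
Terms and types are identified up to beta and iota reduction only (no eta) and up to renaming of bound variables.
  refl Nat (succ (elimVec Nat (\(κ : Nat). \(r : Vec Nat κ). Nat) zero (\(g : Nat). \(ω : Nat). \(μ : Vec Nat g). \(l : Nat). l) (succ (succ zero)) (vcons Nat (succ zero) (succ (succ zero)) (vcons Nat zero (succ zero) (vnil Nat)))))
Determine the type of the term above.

the term's type:
  Eq Nat (succ zero) (succ zero)


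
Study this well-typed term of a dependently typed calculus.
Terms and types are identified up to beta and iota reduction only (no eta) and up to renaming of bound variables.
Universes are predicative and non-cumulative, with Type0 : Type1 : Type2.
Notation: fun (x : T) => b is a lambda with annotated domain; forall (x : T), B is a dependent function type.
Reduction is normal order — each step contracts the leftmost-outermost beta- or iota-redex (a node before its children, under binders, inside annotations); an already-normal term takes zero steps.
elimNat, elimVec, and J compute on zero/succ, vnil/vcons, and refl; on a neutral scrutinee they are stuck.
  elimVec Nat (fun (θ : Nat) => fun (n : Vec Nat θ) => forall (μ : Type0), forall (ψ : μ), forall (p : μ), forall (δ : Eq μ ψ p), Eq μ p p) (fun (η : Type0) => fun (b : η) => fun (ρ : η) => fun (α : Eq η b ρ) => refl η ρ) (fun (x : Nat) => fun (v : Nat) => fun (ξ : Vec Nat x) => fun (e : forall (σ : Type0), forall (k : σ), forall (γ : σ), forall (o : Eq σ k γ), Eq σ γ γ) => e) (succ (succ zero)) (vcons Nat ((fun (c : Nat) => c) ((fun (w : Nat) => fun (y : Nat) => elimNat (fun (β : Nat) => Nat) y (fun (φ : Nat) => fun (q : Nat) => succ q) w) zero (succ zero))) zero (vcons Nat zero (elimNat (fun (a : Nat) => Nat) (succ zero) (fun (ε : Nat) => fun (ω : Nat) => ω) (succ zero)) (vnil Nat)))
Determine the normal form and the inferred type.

resulting normal form:
  fun (θ : Type0) => fun (n : θ) => fun (μ : θ) => fun (ψ : Eq θ n μ) => refl θ μ
type:
  forall (θ : Type0), forall (n : θ), forall (μ : θ), forall (ψ : Eq θ n μ), Eq θ μ μ
observation: the term reaches its normal form after 11 normal-order steps.


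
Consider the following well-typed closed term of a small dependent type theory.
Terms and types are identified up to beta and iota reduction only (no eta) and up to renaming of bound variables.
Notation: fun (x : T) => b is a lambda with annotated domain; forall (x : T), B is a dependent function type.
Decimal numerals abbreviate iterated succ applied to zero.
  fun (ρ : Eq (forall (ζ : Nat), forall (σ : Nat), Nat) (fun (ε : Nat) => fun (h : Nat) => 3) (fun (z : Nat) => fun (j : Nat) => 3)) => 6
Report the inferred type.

inferred type:
  forall (ρ : Eq (forall (ζ : Nat), forall (σ : Nat), Nat) (fun (ε : Nat) => fun (h : Nat) => 3) (fun (z : Nat) => fun (j : Nat) => 3)), Nat


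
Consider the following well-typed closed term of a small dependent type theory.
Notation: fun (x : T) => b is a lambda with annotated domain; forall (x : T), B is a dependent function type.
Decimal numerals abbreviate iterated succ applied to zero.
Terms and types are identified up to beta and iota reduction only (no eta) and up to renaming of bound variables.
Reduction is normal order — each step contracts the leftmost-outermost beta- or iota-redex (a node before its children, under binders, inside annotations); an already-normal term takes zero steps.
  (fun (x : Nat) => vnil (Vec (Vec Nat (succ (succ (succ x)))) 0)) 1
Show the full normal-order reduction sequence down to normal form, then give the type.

normal-order reduction:
  (fun (x : Nat) => vnil (Vec (Vec Nat (succ (succ (succ x)))) 0)) 1
  ~> vnil (Vec (Vec Nat 4) 0)
the term's type:
  Vec (Vec (Vec Nat 4) 0) 0


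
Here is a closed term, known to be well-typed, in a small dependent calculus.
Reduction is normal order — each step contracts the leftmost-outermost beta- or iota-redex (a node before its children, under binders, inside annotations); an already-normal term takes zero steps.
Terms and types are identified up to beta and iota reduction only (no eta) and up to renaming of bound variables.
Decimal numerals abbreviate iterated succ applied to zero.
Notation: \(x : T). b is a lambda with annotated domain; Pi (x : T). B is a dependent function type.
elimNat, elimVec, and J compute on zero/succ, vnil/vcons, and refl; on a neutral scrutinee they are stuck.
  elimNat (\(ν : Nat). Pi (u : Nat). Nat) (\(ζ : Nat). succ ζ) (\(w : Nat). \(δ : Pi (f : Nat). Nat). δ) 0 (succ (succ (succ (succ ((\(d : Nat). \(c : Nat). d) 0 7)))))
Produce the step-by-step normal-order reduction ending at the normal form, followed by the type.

reduction (normal order):
  elimNat (\(ν : Nat). Pi (u : Nat). Nat) (\(ζ : Nat). succ ζ) (\(w : Nat). \(δ : Pi (f : Nat). Nat). δ) 0 (succ (succ (succ (succ ((\(d : Nat). \(c : Nat). d) 0 7)))))
  ~> (\(ν : Nat). succ ν) (succ (succ (succ (succ ((\(u : Nat). \(ζ : Nat). u) 0 7)))))
  ~> succ (succ (succ (succ (succ ((\(ν : Nat). \(u : Nat). ν) 0 7)))))
  ~> succ (succ (succ (succ (succ ((\(ν : Nat). 0) 7)))))
  ~> 5
type:
  Nat


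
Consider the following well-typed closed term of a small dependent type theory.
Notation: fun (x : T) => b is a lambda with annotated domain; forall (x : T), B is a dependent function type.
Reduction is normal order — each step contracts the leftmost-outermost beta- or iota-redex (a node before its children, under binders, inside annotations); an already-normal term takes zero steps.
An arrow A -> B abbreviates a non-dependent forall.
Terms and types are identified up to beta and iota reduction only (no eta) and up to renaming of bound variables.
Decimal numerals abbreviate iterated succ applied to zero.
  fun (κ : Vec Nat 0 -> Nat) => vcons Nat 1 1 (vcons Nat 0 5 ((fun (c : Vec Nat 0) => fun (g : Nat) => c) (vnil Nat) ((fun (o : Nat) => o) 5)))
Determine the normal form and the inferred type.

resulting normal form:
  fun (κ : Vec Nat 0 -> Nat) => vcons Nat 1 1 (vcons Nat 0 5 (vnil Nat))
the term's type:
  (Vec Nat 0 -> Nat) -> Vec Nat 2
observation: the first redex contracted is a beta-redex; the normal form is reached in 2 normal-order steps.


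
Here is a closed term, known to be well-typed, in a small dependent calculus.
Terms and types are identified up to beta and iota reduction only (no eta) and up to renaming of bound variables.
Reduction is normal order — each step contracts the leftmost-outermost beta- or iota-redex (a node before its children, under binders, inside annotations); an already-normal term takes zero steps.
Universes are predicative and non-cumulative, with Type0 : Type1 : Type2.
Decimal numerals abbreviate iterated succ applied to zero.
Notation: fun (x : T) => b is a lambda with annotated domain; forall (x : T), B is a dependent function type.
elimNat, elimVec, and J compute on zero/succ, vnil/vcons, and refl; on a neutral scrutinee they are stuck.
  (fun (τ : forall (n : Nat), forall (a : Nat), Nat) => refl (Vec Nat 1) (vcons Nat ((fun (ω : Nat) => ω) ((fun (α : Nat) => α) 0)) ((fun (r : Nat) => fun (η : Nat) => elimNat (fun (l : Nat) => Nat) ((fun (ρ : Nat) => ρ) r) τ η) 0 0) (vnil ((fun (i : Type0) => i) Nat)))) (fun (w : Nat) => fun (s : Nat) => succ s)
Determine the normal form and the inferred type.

normal form:
  refl (Vec Nat 1) (vcons Nat 0 0 (vnil Nat))
inferred type:
  Eq (Vec Nat 1) (vcons Nat 0 0 (vnil Nat)) (vcons Nat 0 0 (vnil Nat))
observation: normalization takes exactly 8 steps under the normal-order strategy.


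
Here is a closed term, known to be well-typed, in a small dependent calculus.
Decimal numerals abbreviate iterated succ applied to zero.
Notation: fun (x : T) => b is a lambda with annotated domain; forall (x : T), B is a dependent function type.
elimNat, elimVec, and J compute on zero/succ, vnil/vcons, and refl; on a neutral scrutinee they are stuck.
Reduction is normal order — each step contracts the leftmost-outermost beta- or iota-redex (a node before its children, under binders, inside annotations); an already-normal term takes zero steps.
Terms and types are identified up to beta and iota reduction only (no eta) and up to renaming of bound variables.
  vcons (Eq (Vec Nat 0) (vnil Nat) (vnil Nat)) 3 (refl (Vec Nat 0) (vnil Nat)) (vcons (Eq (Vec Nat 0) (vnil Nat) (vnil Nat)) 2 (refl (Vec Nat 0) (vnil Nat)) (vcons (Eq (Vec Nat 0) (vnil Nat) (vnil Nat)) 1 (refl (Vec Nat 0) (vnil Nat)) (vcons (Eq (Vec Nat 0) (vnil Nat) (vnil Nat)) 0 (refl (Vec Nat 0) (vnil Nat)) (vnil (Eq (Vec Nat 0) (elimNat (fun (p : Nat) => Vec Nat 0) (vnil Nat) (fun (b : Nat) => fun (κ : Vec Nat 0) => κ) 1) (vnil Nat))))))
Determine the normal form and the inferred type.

resulting normal form:
  vcons (Eq (Vec Nat 0) (vnil Nat) (vnil Nat)) 3 (refl (Vec Nat 0) (vnil Nat)) (vcons (Eq (Vec Nat 0) (vnil Nat) (vnil Nat)) 2 (refl (Vec Nat 0) (vnil Nat)) (vcons (Eq (Vec Nat 0) (vnil Nat) (vnil Nat)) 1 (refl (Vec Nat 0) (vnil Nat)) (vcons (Eq (Vec Nat 0) (vnil Nat) (vnil Nat)) 0 (refl (Vec Nat 0) (vnil Nat)) (vnil (Eq (Vec Nat 0) (vnil Nat) (vnil Nat))))))
inferred type:
  Vec (Eq (Vec Nat 0) (vnil Nat) (vnil Nat)) 4
observation: normalization takes exactly 4 steps under the normal-order strategy.


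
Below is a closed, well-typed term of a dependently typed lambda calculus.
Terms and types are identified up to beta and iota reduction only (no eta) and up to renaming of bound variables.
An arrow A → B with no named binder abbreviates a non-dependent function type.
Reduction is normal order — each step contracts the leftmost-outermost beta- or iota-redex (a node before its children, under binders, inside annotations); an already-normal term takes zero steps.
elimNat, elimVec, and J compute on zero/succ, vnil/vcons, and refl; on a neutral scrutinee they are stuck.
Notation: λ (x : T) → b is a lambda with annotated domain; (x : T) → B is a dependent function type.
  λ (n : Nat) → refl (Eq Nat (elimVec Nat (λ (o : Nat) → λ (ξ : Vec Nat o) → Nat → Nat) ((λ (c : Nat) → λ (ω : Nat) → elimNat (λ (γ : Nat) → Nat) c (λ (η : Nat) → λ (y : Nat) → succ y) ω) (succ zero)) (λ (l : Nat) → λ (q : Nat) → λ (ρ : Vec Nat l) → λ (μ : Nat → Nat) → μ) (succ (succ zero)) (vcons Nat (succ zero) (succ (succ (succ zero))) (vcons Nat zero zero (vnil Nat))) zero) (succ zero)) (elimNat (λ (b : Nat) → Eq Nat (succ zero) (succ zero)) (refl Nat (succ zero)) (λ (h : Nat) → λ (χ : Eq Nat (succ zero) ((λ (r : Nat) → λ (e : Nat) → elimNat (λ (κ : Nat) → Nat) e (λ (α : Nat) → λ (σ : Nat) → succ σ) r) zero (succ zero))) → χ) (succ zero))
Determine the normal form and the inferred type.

reduced normal form:
  λ (n : Nat) → refl (Eq Nat (succ zero) (succ zero)) (refl Nat (succ zero))
the term's type:
  Nat → Eq (Eq Nat (succ zero) (succ zero)) (refl Nat (succ zero)) (refl Nat (succ zero))


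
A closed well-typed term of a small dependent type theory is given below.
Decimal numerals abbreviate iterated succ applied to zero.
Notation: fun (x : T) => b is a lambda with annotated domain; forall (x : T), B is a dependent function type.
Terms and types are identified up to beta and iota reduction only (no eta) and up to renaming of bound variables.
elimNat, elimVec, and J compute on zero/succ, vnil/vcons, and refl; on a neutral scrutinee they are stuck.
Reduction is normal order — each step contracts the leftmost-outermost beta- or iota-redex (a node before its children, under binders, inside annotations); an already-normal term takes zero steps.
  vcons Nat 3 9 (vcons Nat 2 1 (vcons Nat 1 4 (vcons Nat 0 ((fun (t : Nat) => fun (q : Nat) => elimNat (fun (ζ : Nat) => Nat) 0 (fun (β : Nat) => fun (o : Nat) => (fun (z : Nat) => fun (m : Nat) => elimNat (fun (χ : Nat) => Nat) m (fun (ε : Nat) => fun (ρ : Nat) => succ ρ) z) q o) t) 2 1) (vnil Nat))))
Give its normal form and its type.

resulting normal form:
  vcons Nat 3 9 (vcons Nat 2 1 (vcons Nat 1 4 (vcons Nat 0 2 (vnil Nat))))
type:
  Vec Nat 4
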